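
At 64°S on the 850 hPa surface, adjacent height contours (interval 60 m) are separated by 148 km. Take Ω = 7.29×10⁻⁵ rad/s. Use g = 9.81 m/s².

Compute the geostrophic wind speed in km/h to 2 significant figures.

Coriolis parameter at 64°S:
f = 2Ω sin φ = 2 × 7.29×10⁻⁵ × sin 64° = 1.31×10⁻⁴ s⁻¹
Height gradient: |∂Z/∂n| = 60 m / 148000 m = 4.05×10⁻⁴
On a pressure surface, geostrophic balance gives V_g = (g/f)|∂Z/∂n|:
V_g = 9.81 × 4.05×10⁻⁴ / 1.31×10⁻⁴ = 30.3 m/s
Converting: 30.3 m/s × 3.6 = 110 km/h

110 km/h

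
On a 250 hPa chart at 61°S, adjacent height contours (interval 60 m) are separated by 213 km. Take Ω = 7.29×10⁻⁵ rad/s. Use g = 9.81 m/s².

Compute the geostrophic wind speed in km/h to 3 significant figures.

Coriolis parameter at 61°S:
f = 2Ω sin φ = 2 × 7.29×10⁻⁵ × sin 61° = 1.28×10⁻⁴ s⁻¹
Height gradient: |∂Z/∂n| = 60 m / 213000 m = 2.82×10⁻⁴
On a pressure surface, geostrophic balance gives V_g = (g/f)|∂Z/∂n|:
V_g = 9.81 × 2.82×10⁻⁴ / 1.28×10⁻⁴ = 21.7 m/s
Converting: 21.7 m/s × 3.6 = 78.0 km/h

78.0 km/h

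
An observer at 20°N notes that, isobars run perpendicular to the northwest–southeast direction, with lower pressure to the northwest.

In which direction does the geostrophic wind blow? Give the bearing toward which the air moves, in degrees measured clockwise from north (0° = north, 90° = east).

The pressure-gradient force points toward the northwest (bearing 315°).
Geostrophic balance: in the Northern Hemisphere the Coriolis force deflects motion to the right, so the geostrophic wind blows 90° to the right of the pressure-gradient force (low pressure on the left).
Rotating 315° by 90° clockwise gives 045° — the wind blows toward the northeast.

045°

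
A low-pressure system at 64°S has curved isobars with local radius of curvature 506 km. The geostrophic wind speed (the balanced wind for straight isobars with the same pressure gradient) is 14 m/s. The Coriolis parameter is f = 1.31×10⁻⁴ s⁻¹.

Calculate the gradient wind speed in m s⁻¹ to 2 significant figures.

12 m s⁻¹

Around a low, centrifugal force acts outward with Coriolis, so pressure-gradient force balances both:
(1/ρ)|∂P/∂n| = fV + V²/R  →  V² + fR·V − fR·V_g = 0
With fR = 1.31×10⁻⁴ × 506×10³ m = 66.3 m/s:
V = [−fR + √((fR)² + 4 fR V_g)]/2 = [−66.3 + √(66.3² + 4×66.3×14)]/2 = 11.9 m/s
Subgeostrophic (V < V_g = 14 m/s), as expected around a low.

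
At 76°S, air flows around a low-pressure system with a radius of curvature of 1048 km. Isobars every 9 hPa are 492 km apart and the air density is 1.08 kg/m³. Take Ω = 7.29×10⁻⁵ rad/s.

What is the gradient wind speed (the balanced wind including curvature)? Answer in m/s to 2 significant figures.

Coriolis parameter at 76°S:
f = 2Ω sin φ = 2 × 7.29×10⁻⁵ × sin 76° = 1.41×10⁻⁴ s⁻¹
Pressure gradient: |∂P/∂n| = 900 Pa / 492000 m = 1.83×10⁻³ Pa/m
Geostrophic speed: V_g = |∂P/∂n|/(fρ) = 1.83×10⁻³/(1.41×10⁻⁴ × 1.08) = 12.0 m/s
Around a low, centrifugal force acts outward with Coriolis, so pressure-gradient force balances both:
(1/ρ)|∂P/∂n| = fV + V²/R  →  V² + fR·V − fR·V_g = 0
With fR = 1.41×10⁻⁴ × 1048×10³ m = 148 m/s:
V = [−fR + √((fR)² + 4 fR V_g)]/2 = [−148 + √(148² + 4×148×12)]/2 = 11.1 m/s
Subgeostrophic (V < V_g = 12 m/s), as expected around a low.

11 m/s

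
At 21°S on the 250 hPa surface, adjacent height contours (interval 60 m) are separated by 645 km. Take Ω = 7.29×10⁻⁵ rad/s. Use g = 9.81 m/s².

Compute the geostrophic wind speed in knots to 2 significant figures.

34 knots

Coriolis parameter at 21°S:
f = 2Ω sin φ = 2 × 7.29×10⁻⁵ × sin 21° = 5.23×10⁻⁵ s⁻¹
Height gradient: |∂Z/∂n| = 60 m / 645000 m = 9.30×10⁻⁵
On a pressure surface, geostrophic balance gives V_g = (g/f)|∂Z/∂n|:
V_g = 9.81 × 9.30×10⁻⁵ / 5.23×10⁻⁵ = 17.5 m/s
Converting: 17.5 m/s × 1.944 = 34 knots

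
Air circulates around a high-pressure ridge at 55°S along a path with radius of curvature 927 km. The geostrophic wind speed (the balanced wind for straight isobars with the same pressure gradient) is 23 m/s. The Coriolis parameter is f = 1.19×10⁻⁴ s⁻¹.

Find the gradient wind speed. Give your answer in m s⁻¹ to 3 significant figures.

Around a high, pressure-gradient force acts outward with centrifugal, so Coriolis balances both:
fV = (1/ρ)|∂P/∂n| + V²/R  →  V² − fR·V + fR·V_g = 0
With fR = 1.19×10⁻⁴ × 927×10³ m = 110 m/s:
V = [fR − √((fR)² − 4 fR V_g)]/2 = [110 − √(110² − 4×110×23)]/2 = 32.7 m/s
Supergeostrophic (V > V_g = 23 m/s), as expected around a high.

32.7 m s⁻¹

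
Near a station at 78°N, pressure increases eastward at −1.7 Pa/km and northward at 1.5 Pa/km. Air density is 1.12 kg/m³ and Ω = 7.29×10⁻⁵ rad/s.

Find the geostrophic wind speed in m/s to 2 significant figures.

Coriolis parameter at 78°N:
f = 2Ω sin φ = 2 × 7.29×10⁻⁵ × sin 78° = 1.43×10⁻⁴ s⁻¹
Component geostrophic relations (x east, y north):
u_g = −(1/(fρ)) ∂P/∂y,  v_g = (1/(fρ)) ∂P/∂x
u_g = −(1.5×10⁻³)/(1.43×10⁻⁴ × 1.12) = −9.39 m/s;  v_g = (−1.7×10⁻³)/(1.43×10⁻⁴ × 1.12) = −10.6 m/s
|V_g| = √(u_g² + v_g²) = 14.2 m/s

14 m/s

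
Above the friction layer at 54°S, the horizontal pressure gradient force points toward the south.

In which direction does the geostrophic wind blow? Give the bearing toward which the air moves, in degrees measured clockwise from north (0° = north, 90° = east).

090°

The pressure-gradient force points toward the south (bearing 180°).
Geostrophic balance: in the Southern Hemisphere the Coriolis force deflects motion to the left, so the geostrophic wind blows 90° to the left of the pressure-gradient force (low pressure on the right).
Rotating 180° by 90° counterclockwise gives 090° — the wind blows toward the east.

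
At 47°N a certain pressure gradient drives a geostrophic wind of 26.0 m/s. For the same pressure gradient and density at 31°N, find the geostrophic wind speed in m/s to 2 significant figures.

37 m/s

With the same pressure gradient and density, V_g ∝ 1/f ∝ 1/sin φ.
V₂ = V₁ · sin φ₁ / sin φ₂ = 26.0 × sin 47° / sin 31°
V₂ = 26.0 × 0.7314/0.5150 = 37 m/s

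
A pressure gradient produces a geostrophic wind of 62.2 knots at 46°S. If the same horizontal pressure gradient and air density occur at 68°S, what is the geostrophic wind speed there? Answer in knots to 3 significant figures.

48.3 knots

With the same pressure gradient and density, V_g ∝ 1/f ∝ 1/sin φ.
V₂ = V₁ · sin φ₁ / sin φ₂ = 62.2 × sin 46° / sin 68°
V₂ = 62.2 × 0.7193/0.9272 = 48.3 knots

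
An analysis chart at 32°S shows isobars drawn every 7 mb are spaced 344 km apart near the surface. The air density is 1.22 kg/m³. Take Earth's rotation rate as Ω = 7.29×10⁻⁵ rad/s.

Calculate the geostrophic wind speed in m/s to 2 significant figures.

22 m/s

Coriolis parameter at 32°S:
f = 2Ω sin φ = 2 × 7.29×10⁻⁵ × sin 32° = 7.73×10⁻⁵ s⁻¹
Pressure gradient: |∂P/∂n| = 700 Pa / 344000 m = 2.03×10⁻³ Pa/m
Geostrophic balance (pressure-gradient force = Coriolis force):
V_g = (1/(fρ)) |∂P/∂n| = 2.03×10⁻³ / (7.73×10⁻⁵ × 1.22) = 21.6 m/s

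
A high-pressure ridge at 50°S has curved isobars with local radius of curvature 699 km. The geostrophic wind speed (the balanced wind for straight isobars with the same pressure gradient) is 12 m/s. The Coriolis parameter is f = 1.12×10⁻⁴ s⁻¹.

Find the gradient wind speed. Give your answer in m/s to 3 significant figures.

14.8 m/s

Around a high, pressure-gradient force acts outward with centrifugal, so Coriolis balances both:
fV = (1/ρ)|∂P/∂n| + V²/R  →  V² − fR·V + fR·V_g = 0
With fR = 1.12×10⁻⁴ × 699×10³ m = 78.3 m/s:
V = [fR − √((fR)² − 4 fR V_g)]/2 = [78.3 − √(78.3² − 4×78.3×12)]/2 = 14.8 m/s
Supergeostrophic (V > V_g = 12 m/s), as expected around a high.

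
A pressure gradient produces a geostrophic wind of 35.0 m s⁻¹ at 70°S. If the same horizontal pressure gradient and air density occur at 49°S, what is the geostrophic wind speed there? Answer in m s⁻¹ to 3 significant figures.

With the same pressure gradient and density, V_g ∝ 1/f ∝ 1/sin φ.
V₂ = V₁ · sin φ₁ / sin φ₂ = 35.0 × sin 70° / sin 49°
V₂ = 35.0 × 0.9397/0.7547 = 43.6 m s⁻¹

43.6 m s⁻¹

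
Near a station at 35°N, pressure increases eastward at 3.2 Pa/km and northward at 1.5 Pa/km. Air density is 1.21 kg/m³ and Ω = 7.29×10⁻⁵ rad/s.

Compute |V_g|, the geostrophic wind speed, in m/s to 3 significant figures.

Coriolis parameter at 35°N:
f = 2Ω sin φ = 2 × 7.29×10⁻⁵ × sin 35° = 8.36×10⁻⁵ s⁻¹
Component geostrophic relations (x east, y north):
u_g = −(1/(fρ)) ∂P/∂y,  v_g = (1/(fρ)) ∂P/∂x
u_g = −(1.5×10⁻³)/(8.36×10⁻⁵ × 1.21) = −14.8 m/s;  v_g = (3.2×10⁻³)/(8.36×10⁻⁵ × 1.21) = 31.6 m/s
|V_g| = √(u_g² + v_g²) = 34.9 m/s

34.9 m/s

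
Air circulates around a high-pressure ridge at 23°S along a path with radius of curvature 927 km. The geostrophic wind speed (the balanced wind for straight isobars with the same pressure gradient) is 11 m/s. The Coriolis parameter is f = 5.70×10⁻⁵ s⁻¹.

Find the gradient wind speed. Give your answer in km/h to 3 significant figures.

Around a high, pressure-gradient force acts outward with centrifugal, so Coriolis balances both:
fV = (1/ρ)|∂P/∂n| + V²/R  →  V² − fR·V + fR·V_g = 0
With fR = 5.70×10⁻⁵ × 927×10³ m = 52.8 m/s:
V = [fR − √((fR)² − 4 fR V_g)]/2 = [52.8 − √(52.8² − 4×52.8×11)]/2 = 15.6 m/s
Supergeostrophic (V > V_g = 11 m/s), as expected around a high.
Converting: 15.6 m/s × 3.6 = 56.2 km/h

56.2 km/h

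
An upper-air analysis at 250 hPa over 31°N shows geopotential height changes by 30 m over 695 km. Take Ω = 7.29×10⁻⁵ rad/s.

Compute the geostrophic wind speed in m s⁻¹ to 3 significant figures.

Coriolis parameter at 31°N:
f = 2Ω sin φ = 2 × 7.29×10⁻⁵ × sin 31° = 7.51×10⁻⁵ s⁻¹
Height gradient: |∂Z/∂n| = 30 m / 695000 m = 4.32×10⁻⁵
On a pressure surface, geostrophic balance gives V_g = (g/f)|∂Z/∂n|:
V_g = 9.81 × 4.32×10⁻⁵ / 7.51×10⁻⁵ = 5.64 m/s

5.64 m s⁻¹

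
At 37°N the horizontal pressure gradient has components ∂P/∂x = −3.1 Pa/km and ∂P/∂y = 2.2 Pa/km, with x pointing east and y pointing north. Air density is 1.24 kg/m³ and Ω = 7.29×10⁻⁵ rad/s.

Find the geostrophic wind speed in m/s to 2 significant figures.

35 m/s

Coriolis parameter at 37°N:
f = 2Ω sin φ = 2 × 7.29×10⁻⁵ × sin 37° = 8.77×10⁻⁵ s⁻¹
Component geostrophic relations (x east, y north):
u_g = −(1/(fρ)) ∂P/∂y,  v_g = (1/(fρ)) ∂P/∂x
u_g = −(2.2×10⁻³)/(8.77×10⁻⁵ × 1.24) = −20.2 m/s;  v_g = (−3.1×10⁻³)/(8.77×10⁻⁵ × 1.24) = −28.5 m/s
|V_g| = √(u_g² + v_g²) = 34.9 m/s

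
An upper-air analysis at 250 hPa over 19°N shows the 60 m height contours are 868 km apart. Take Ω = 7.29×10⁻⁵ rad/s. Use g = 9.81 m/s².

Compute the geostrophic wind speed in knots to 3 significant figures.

27.8 knots

Coriolis parameter at 19°N:
f = 2Ω sin φ = 2 × 7.29×10⁻⁵ × sin 19° = 4.75×10⁻⁵ s⁻¹
Height gradient: |∂Z/∂n| = 60 m / 868000 m = 6.91×10⁻⁵
On a pressure surface, geostrophic balance gives V_g = (g/f)|∂Z/∂n|:
V_g = 9.81 × 6.91×10⁻⁵ / 4.75×10⁻⁵ = 14.3 m/s
Converting: 14.3 m/s × 1.944 = 27.8 knots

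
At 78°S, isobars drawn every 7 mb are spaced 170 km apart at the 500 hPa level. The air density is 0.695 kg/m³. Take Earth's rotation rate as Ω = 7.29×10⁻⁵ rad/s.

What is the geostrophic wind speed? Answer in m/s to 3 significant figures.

41.5 m/s

Coriolis parameter at 78°S:
f = 2Ω sin φ = 2 × 7.29×10⁻⁵ × sin 78° = 1.43×10⁻⁴ s⁻¹
Pressure gradient: |∂P/∂n| = 700 Pa / 170000 m = 4.12×10⁻³ Pa/m
Geostrophic balance (pressure-gradient force = Coriolis force):
V_g = (1/(fρ)) |∂P/∂n| = 4.12×10⁻³ / (1.43×10⁻⁴ × 0.695) = 41.5 m/s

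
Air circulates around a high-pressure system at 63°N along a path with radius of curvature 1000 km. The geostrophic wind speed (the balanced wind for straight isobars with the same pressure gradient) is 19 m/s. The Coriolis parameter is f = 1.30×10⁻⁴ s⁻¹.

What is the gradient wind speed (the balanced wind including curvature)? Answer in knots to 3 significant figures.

Around a high, pressure-gradient force acts outward with centrifugal, so Coriolis balances both:
fV = (1/ρ)|∂P/∂n| + V²/R  →  V² − fR·V + fR·V_g = 0
With fR = 1.30×10⁻⁴ × 1000×10³ m = 130 m/s:
V = [fR − √((fR)² − 4 fR V_g)]/2 = [130 − √(130² − 4×130×19)]/2 = 23.1 m/s
Supergeostrophic (V > V_g = 19 m/s), as expected around a high.
Converting: 23.1 m/s × 1.944 = 44.9 knots

44.9 knots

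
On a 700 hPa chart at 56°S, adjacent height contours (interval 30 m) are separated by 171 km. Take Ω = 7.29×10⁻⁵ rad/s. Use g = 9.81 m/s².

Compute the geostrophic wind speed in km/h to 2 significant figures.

51 km/h

Coriolis parameter at 56°S:
f = 2Ω sin φ = 2 × 7.29×10⁻⁵ × sin 56° = 1.21×10⁻⁴ s⁻¹
Height gradient: |∂Z/∂n| = 30 m / 171000 m = 1.75×10⁻⁴
On a pressure surface, geostrophic balance gives V_g = (g/f)|∂Z/∂n|:
V_g = 9.81 × 1.75×10⁻⁴ / 1.21×10⁻⁴ = 14.2 m/s
Converting: 14.2 m/s × 3.6 = 51 km/h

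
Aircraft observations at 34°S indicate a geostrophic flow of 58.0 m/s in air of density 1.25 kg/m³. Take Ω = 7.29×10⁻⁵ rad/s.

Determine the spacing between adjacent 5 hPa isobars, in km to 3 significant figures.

84.6 km

Coriolis parameter at 34°S:
f = 2Ω sin φ = 2 × 7.29×10⁻⁵ × sin 34° = 8.15×10⁻⁵ s⁻¹
Geostrophic balance rearranged: |∂P/∂n| = f ρ V_g
|∂P/∂n| = 8.15×10⁻⁵ × 1.25 × 58.0 = 5.91×10⁻³ Pa/m
Isobar spacing: Δn = ΔP/|∂P/∂n| = 500 Pa / 5.91×10⁻³ Pa/m = 84589 m ≈ 84.6 km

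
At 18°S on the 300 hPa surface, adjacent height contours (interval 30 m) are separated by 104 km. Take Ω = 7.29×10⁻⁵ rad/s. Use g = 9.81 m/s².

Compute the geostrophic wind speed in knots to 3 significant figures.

122 knots

Coriolis parameter at 18°S:
f = 2Ω sin φ = 2 × 7.29×10⁻⁵ × sin 18° = 4.51×10⁻⁵ s⁻¹
Height gradient: |∂Z/∂n| = 30 m / 104000 m = 2.88×10⁻⁴
On a pressure surface, geostrophic balance gives V_g = (g/f)|∂Z/∂n|:
V_g = 9.81 × 2.88×10⁻⁴ / 4.51×10⁻⁵ = 62.8 m/s
Converting: 62.8 m/s × 1.944 = 122 knots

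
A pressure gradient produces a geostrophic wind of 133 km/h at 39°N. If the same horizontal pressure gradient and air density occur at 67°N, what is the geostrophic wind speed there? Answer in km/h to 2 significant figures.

91 km/h

With the same pressure gradient and density, V_g ∝ 1/f ∝ 1/sin φ.
V₂ = V₁ · sin φ₁ / sin φ₂ = 133 × sin 39° / sin 67°
V₂ = 133 × 0.6293/0.9205 = 91 km/h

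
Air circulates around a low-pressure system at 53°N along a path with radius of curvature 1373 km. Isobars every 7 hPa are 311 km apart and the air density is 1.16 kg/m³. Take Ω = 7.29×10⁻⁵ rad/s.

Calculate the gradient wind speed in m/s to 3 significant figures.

15.2 m/s

Coriolis parameter at 53°N:
f = 2Ω sin φ = 2 × 7.29×10⁻⁵ × sin 53° = 1.16×10⁻⁴ s⁻¹
Pressure gradient: |∂P/∂n| = 700 Pa / 311000 m = 2.25×10⁻³ Pa/m
Geostrophic speed: V_g = |∂P/∂n|/(fρ) = 2.25×10⁻³/(1.16×10⁻⁴ × 1.16) = 16.7 m/s
Around a low, centrifugal force acts outward with Coriolis, so pressure-gradient force balances both:
(1/ρ)|∂P/∂n| = fV + V²/R  →  V² + fR·V − fR·V_g = 0
With fR = 1.16×10⁻⁴ × 1373×10³ m = 160 m/s:
V = [−fR + √((fR)² + 4 fR V_g)]/2 = [−160 + √(160² + 4×160×16.7)]/2 = 15.2 m/s
Subgeostrophic (V < V_g = 16.7 m/s), as expected around a low.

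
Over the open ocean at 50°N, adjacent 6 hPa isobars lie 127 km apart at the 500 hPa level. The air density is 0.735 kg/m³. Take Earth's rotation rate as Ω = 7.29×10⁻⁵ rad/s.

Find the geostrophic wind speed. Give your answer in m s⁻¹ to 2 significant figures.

Coriolis parameter at 50°N:
f = 2Ω sin φ = 2 × 7.29×10⁻⁵ × sin 50° = 1.12×10⁻⁴ s⁻¹
Pressure gradient: |∂P/∂n| = 600 Pa / 127000 m = 4.72×10⁻³ Pa/m
Geostrophic balance (pressure-gradient force = Coriolis force):
V_g = (1/(fρ)) |∂P/∂n| = 4.72×10⁻³ / (1.12×10⁻⁴ × 0.735) = 57.6 m/s

58 m s⁻¹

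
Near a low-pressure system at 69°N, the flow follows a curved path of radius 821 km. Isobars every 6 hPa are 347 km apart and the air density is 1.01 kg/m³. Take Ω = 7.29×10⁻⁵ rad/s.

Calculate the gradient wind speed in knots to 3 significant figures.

22.2 knots

Coriolis parameter at 69°N:
f = 2Ω sin φ = 2 × 7.29×10⁻⁵ × sin 69° = 1.36×10⁻⁴ s⁻¹
Pressure gradient: |∂P/∂n| = 600 Pa / 347000 m = 1.73×10⁻³ Pa/m
Geostrophic speed: V_g = |∂P/∂n|/(fρ) = 1.73×10⁻³/(1.36×10⁻⁴ × 1.01) = 12.6 m/s
Around a low, centrifugal force acts outward with Coriolis, so pressure-gradient force balances both:
(1/ρ)|∂P/∂n| = fV + V²/R  →  V² + fR·V − fR·V_g = 0
With fR = 1.36×10⁻⁴ × 821×10³ m = 112 m/s:
V = [−fR + √((fR)² + 4 fR V_g)]/2 = [−112 + √(112² + 4×112×12.6)]/2 = 11.4 m/s
Subgeostrophic (V < V_g = 12.6 m/s), as expected around a low.
Converting: 11.4 m/s × 1.944 = 22.2 knots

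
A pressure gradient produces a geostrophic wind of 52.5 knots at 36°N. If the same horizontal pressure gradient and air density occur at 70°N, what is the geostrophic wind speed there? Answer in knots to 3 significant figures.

32.8 knots

With the same pressure gradient and density, V_g ∝ 1/f ∝ 1/sin φ.
V₂ = V₁ · sin φ₁ / sin φ₂ = 52.5 × sin 36° / sin 70°
V₂ = 52.5 × 0.5878/0.9397 = 32.8 knots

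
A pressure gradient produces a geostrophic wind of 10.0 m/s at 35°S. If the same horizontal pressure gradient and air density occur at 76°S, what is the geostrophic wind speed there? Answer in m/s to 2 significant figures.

With the same pressure gradient and density, V_g ∝ 1/f ∝ 1/sin φ.
V₂ = V₁ · sin φ₁ / sin φ₂ = 10.0 × sin 35° / sin 76°
V₂ = 10.0 × 0.5736/0.9703 = 5.9 m/s

5.9 m/s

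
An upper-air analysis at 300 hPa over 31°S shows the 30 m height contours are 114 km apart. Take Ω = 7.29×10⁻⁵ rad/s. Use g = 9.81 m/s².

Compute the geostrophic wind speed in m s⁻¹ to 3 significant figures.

Coriolis parameter at 31°S:
f = 2Ω sin φ = 2 × 7.29×10⁻⁵ × sin 31° = 7.51×10⁻⁵ s⁻¹
Height gradient: |∂Z/∂n| = 30 m / 114000 m = 2.63×10⁻⁴
On a pressure surface, geostrophic balance gives V_g = (g/f)|∂Z/∂n|:
V_g = 9.81 × 2.63×10⁻⁴ / 7.51×10⁻⁵ = 34.4 m/s

34.4 m s⁻¹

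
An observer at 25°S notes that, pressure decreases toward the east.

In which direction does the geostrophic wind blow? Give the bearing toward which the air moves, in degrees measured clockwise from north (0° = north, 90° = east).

The pressure-gradient force points toward the east (bearing 090°).
Geostrophic balance: in the Southern Hemisphere the Coriolis force deflects motion to the left, so the geostrophic wind blows 90° to the left of the pressure-gradient force (low pressure on the right).
Rotating 090° by 90° counterclockwise gives 000° — the wind blows toward the north.

000°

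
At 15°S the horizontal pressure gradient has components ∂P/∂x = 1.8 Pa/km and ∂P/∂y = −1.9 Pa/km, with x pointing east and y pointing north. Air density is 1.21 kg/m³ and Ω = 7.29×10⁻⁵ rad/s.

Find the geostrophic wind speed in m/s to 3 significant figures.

57.3 m/s

Coriolis parameter at 15°S:
f = 2Ω sin φ = 2 × 7.29×10⁻⁵ × sin 15° = 3.77×10⁻⁵ s⁻¹
In the Southern Hemisphere f is negative: f = −3.77×10⁻⁵ s⁻¹.
Component geostrophic relations (x east, y north):
u_g = −(1/(fρ)) ∂P/∂y,  v_g = (1/(fρ)) ∂P/∂x
u_g = −(−1.9×10⁻³)/(−3.77×10⁻⁵ × 1.21) = −41.6 m/s;  v_g = (1.8×10⁻³)/(−3.77×10⁻⁵ × 1.21) = −39.4 m/s
|V_g| = √(u_g² + v_g²) = 57.3 m/s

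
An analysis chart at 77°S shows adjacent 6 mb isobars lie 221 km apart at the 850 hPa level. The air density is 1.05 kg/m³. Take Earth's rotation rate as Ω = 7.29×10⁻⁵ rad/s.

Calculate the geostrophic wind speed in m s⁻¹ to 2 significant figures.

18 m s⁻¹

Coriolis parameter at 77°S:
f = 2Ω sin φ = 2 × 7.29×10⁻⁵ × sin 77° = 1.42×10⁻⁴ s⁻¹
Pressure gradient: |∂P/∂n| = 600 Pa / 221000 m = 2.71×10⁻³ Pa/m
Geostrophic balance (pressure-gradient force = Coriolis force):
V_g = (1/(fρ)) |∂P/∂n| = 2.71×10⁻³ / (1.42×10⁻⁴ × 1.05) = 18.2 m/s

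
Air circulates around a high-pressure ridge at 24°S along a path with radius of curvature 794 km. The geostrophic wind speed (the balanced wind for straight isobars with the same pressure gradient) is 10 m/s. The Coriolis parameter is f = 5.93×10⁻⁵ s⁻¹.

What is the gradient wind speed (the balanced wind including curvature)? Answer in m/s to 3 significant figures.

Around a high, pressure-gradient force acts outward with centrifugal, so Coriolis balances both:
fV = (1/ρ)|∂P/∂n| + V²/R  →  V² − fR·V + fR·V_g = 0
With fR = 5.93×10⁻⁵ × 794×10³ m = 47.1 m/s:
V = [fR − √((fR)² − 4 fR V_g)]/2 = [47.1 − √(47.1² − 4×47.1×10)]/2 = 14.4 m/s
Supergeostrophic (V > V_g = 10 m/s), as expected around a high.

14.4 m/s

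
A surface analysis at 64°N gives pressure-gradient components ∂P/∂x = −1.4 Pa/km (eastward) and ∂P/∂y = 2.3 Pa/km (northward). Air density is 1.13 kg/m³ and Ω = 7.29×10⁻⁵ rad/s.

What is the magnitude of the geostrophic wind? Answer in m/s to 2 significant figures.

Coriolis parameter at 64°N:
f = 2Ω sin φ = 2 × 7.29×10⁻⁵ × sin 64° = 1.31×10⁻⁴ s⁻¹
Component geostrophic relations (x east, y north):
u_g = −(1/(fρ)) ∂P/∂y,  v_g = (1/(fρ)) ∂P/∂x
u_g = −(2.3×10⁻³)/(1.31×10⁻⁴ × 1.13) = −15.5 m/s;  v_g = (−1.4×10⁻³)/(1.31×10⁻⁴ × 1.13) = −9.45 m/s
|V_g| = √(u_g² + v_g²) = 18.2 m/s

18 m/s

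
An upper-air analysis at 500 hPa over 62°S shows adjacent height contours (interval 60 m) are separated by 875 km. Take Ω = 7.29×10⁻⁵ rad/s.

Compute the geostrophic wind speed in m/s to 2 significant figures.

5.2 m/s

Coriolis parameter at 62°S:
f = 2Ω sin φ = 2 × 7.29×10⁻⁵ × sin 62° = 1.29×10⁻⁴ s⁻¹
Height gradient: |∂Z/∂n| = 60 m / 875000 m = 6.86×10⁻⁵
On a pressure surface, geostrophic balance gives V_g = (g/f)|∂Z/∂n|:
V_g = 9.81 × 6.86×10⁻⁵ / 1.29×10⁻⁴ = 5.23 m/s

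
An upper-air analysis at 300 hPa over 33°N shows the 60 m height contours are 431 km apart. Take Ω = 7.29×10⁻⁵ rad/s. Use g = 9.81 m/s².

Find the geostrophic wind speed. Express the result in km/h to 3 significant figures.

61.9 km/h

Coriolis parameter at 33°N:
f = 2Ω sin φ = 2 × 7.29×10⁻⁵ × sin 33° = 7.94×10⁻⁵ s⁻¹
Height gradient: |∂Z/∂n| = 60 m / 431000 m = 1.39×10⁻⁴
On a pressure surface, geostrophic balance gives V_g = (g/f)|∂Z/∂n|:
V_g = 9.81 × 1.39×10⁻⁴ / 7.94×10⁻⁵ = 17.2 m/s
Converting: 17.2 m/s × 3.6 = 61.9 km/h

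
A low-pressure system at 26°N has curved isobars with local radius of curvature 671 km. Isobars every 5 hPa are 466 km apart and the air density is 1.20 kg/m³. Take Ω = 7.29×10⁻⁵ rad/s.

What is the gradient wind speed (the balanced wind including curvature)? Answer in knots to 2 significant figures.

Coriolis parameter at 26°N:
f = 2Ω sin φ = 2 × 7.29×10⁻⁵ × sin 26° = 6.39×10⁻⁵ s⁻¹
Pressure gradient: |∂P/∂n| = 500 Pa / 466000 m = 1.07×10⁻³ Pa/m
Geostrophic speed: V_g = |∂P/∂n|/(fρ) = 1.07×10⁻³/(6.39×10⁻⁵ × 1.20) = 14.0 m/s
Around a low, centrifugal force acts outward with Coriolis, so pressure-gradient force balances both:
(1/ρ)|∂P/∂n| = fV + V²/R  →  V² + fR·V − fR·V_g = 0
With fR = 6.39×10⁻⁵ × 671×10³ m = 42.9 m/s:
V = [−fR + √((fR)² + 4 fR V_g)]/2 = [−42.9 + √(42.9² + 4×42.9×14)]/2 = 11.1 m/s
Subgeostrophic (V < V_g = 14 m/s), as expected around a low.
Converting: 11.1 m/s × 1.944 = 22 knots

22 knots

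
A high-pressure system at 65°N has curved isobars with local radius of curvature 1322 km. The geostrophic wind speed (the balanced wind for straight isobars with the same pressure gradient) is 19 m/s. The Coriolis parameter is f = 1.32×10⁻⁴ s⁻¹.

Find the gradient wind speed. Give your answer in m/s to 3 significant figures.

Around a high, pressure-gradient force acts outward with centrifugal, so Coriolis balances both:
fV = (1/ρ)|∂P/∂n| + V²/R  →  V² − fR·V + fR·V_g = 0
With fR = 1.32×10⁻⁴ × 1322×10³ m = 175 m/s:
V = [fR − √((fR)² − 4 fR V_g)]/2 = [175 − √(175² − 4×175×19)]/2 = 21.7 m/s
Supergeostrophic (V > V_g = 19 m/s), as expected around a high.

21.7 m/s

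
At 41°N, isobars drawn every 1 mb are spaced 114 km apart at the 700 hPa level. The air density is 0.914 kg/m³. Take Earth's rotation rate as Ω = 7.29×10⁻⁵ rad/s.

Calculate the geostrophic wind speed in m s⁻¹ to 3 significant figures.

10.0 m s⁻¹

Coriolis parameter at 41°N:
f = 2Ω sin φ = 2 × 7.29×10⁻⁵ × sin 41° = 9.57×10⁻⁵ s⁻¹
Pressure gradient: |∂P/∂n| = 100 Pa / 114000 m = 8.77×10⁻⁴ Pa/m
Geostrophic balance (pressure-gradient force = Coriolis force):
V_g = (1/(fρ)) |∂P/∂n| = 8.77×10⁻⁴ / (9.57×10⁻⁵ × 0.914) = 10.0 m/s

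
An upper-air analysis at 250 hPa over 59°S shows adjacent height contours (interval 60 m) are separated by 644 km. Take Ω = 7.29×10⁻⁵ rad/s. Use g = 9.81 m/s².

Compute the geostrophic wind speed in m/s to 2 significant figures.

Coriolis parameter at 59°S:
f = 2Ω sin φ = 2 × 7.29×10⁻⁵ × sin 59° = 1.25×10⁻⁴ s⁻¹
Height gradient: |∂Z/∂n| = 60 m / 644000 m = 9.32×10⁻⁵
On a pressure surface, geostrophic balance gives V_g = (g/f)|∂Z/∂n|:
V_g = 9.81 × 9.32×10⁻⁵ / 1.25×10⁻⁴ = 7.31 m/s

7.3 m/s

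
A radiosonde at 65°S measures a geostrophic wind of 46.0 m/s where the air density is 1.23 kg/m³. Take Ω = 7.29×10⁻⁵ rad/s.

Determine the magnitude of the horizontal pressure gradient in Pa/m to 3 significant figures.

7.48×10⁻³ Pa/m

Coriolis parameter at 65°S:
f = 2Ω sin φ = 2 × 7.29×10⁻⁵ × sin 65° = 1.32×10⁻⁴ s⁻¹
Geostrophic balance rearranged: |∂P/∂n| = f ρ V_g
|∂P/∂n| = 1.32×10⁻⁴ × 1.23 × 46.0 = 7.48×10⁻³ Pa/m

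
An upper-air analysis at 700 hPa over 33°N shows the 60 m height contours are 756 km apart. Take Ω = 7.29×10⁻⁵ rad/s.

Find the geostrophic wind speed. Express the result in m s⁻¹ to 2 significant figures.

9.8 m s⁻¹

Coriolis parameter at 33°N:
f = 2Ω sin φ = 2 × 7.29×10⁻⁵ × sin 33° = 7.94×10⁻⁵ s⁻¹
Height gradient: |∂Z/∂n| = 60 m / 756000 m = 7.94×10⁻⁵
On a pressure surface, geostrophic balance gives V_g = (g/f)|∂Z/∂n|:
V_g = 9.81 × 7.94×10⁻⁵ / 7.94×10⁻⁵ = 9.80 m/s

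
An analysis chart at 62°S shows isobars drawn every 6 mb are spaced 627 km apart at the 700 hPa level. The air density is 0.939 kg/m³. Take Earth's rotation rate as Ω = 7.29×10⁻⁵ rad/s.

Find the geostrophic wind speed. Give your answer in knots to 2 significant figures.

15 knots

Coriolis parameter at 62°S:
f = 2Ω sin φ = 2 × 7.29×10⁻⁵ × sin 62° = 1.29×10⁻⁴ s⁻¹
Pressure gradient: |∂P/∂n| = 600 Pa / 627000 m = 9.57×10⁻⁴ Pa/m
Geostrophic balance (pressure-gradient force = Coriolis force):
V_g = (1/(fρ)) |∂P/∂n| = 9.57×10⁻⁴ / (1.29×10⁻⁴ × 0.939) = 7.92 m/s
Converting: 7.92 m/s × 1.944 = 15 knots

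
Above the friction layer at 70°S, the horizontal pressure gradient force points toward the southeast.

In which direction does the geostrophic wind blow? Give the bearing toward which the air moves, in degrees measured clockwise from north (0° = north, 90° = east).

The pressure-gradient force points toward the southeast (bearing 135°).
Geostrophic balance: in the Southern Hemisphere the Coriolis force deflects motion to the left, so the geostrophic wind blows 90° to the left of the pressure-gradient force (low pressure on the right).
Rotating 135° by 90° counterclockwise gives 045° — the wind blows toward the northeast.

045°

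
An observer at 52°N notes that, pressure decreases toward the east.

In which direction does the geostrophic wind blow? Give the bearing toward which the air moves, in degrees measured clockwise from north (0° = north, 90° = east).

The pressure-gradient force points toward the east (bearing 090°).
Geostrophic balance: in the Northern Hemisphere the Coriolis force deflects motion to the right, so the geostrophic wind blows 90° to the right of the pressure-gradient force (low pressure on the left).
Rotating 090° by 90° clockwise gives 180° — the wind blows toward the south.

180°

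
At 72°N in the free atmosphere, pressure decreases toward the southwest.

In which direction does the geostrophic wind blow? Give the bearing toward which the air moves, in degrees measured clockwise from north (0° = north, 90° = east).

315°

The pressure-gradient force points toward the southwest (bearing 225°).
Geostrophic balance: in the Northern Hemisphere the Coriolis force deflects motion to the right, so the geostrophic wind blows 90° to the right of the pressure-gradient force (low pressure on the left).
Rotating 225° by 90° clockwise gives 315° — the wind blows toward the northwest.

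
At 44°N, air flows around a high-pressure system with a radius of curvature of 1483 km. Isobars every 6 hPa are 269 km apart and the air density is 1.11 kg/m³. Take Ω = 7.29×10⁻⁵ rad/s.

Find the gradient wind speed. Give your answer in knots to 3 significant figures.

45.7 knots

Coriolis parameter at 44°N:
f = 2Ω sin φ = 2 × 7.29×10⁻⁵ × sin 44° = 1.01×10⁻⁴ s⁻¹
Pressure gradient: |∂P/∂n| = 600 Pa / 269000 m = 2.23×10⁻³ Pa/m
Geostrophic speed: V_g = |∂P/∂n|/(fρ) = 2.23×10⁻³/(1.01×10⁻⁴ × 1.11) = 19.8 m/s
Around a high, pressure-gradient force acts outward with centrifugal, so Coriolis balances both:
fV = (1/ρ)|∂P/∂n| + V²/R  →  V² − fR·V + fR·V_g = 0
With fR = 1.01×10⁻⁴ × 1483×10³ m = 150 m/s:
V = [fR − √((fR)² − 4 fR V_g)]/2 = [150 − √(150² − 4×150×19.8)]/2 = 23.5 m/s
Supergeostrophic (V > V_g = 19.8 m/s), as expected around a high.
Converting: 23.5 m/s × 1.944 = 45.7 knots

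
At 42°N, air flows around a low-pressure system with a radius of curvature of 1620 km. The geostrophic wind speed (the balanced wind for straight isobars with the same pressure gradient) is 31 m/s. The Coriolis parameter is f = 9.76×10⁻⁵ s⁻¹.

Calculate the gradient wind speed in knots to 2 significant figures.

Around a low, centrifugal force acts outward with Coriolis, so pressure-gradient force balances both:
(1/ρ)|∂P/∂n| = fV + V²/R  →  V² + fR·V − fR·V_g = 0
With fR = 9.76×10⁻⁵ × 1620×10³ m = 158 m/s:
V = [−fR + √((fR)² + 4 fR V_g)]/2 = [−158 + √(158² + 4×158×31)]/2 = 26.5 m/s
Subgeostrophic (V < V_g = 31 m/s), as expected around a low.
Converting: 26.5 m/s × 1.944 = 52 knots

52 knots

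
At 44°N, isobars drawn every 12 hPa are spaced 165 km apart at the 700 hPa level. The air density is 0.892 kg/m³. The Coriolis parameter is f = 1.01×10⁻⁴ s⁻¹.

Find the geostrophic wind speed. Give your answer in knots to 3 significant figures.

Pressure gradient: |∂P/∂n| = 1200 Pa / 165000 m = 7.27×10⁻³ Pa/m
Geostrophic balance (pressure-gradient force = Coriolis force):
V_g = (1/(fρ)) |∂P/∂n| = 7.27×10⁻³ / (1.01×10⁻⁴ × 0.892) = 80.7 m/s
Converting: 80.7 m/s × 1.944 = 157 knots

157 knots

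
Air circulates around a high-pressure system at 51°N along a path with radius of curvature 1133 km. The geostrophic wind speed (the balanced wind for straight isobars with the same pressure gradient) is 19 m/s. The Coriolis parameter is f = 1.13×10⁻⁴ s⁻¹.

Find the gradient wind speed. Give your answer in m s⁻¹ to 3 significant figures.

23.2 m s⁻¹

Around a high, pressure-gradient force acts outward with centrifugal, so Coriolis balances both:
fV = (1/ρ)|∂P/∂n| + V²/R  →  V² − fR·V + fR·V_g = 0
With fR = 1.13×10⁻⁴ × 1133×10³ m = 128 m/s:
V = [fR − √((fR)² − 4 fR V_g)]/2 = [128 − √(128² − 4×128×19)]/2 = 23.2 m/s
Supergeostrophic (V > V_g = 19 m/s), as expected around a high.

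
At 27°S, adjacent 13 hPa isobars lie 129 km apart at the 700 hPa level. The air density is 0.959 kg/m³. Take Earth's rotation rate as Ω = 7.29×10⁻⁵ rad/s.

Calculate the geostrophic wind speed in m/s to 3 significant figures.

Coriolis parameter at 27°S:
f = 2Ω sin φ = 2 × 7.29×10⁻⁵ × sin 27° = 6.62×10⁻⁵ s⁻¹
Pressure gradient: |∂P/∂n| = 1300 Pa / 129000 m = 1.01×10⁻² Pa/m
Geostrophic balance (pressure-gradient force = Coriolis force):
V_g = (1/(fρ)) |∂P/∂n| = 1.01×10⁻² / (6.62×10⁻⁵ × 0.959) = 159 m/s

159 m/s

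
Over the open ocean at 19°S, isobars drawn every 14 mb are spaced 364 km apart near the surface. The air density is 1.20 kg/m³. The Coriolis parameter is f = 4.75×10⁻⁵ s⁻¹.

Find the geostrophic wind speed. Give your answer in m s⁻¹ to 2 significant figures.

67 m s⁻¹

Pressure gradient: |∂P/∂n| = 1400 Pa / 364000 m = 3.85×10⁻³ Pa/m
Geostrophic balance (pressure-gradient force = Coriolis force):
V_g = (1/(fρ)) |∂P/∂n| = 3.85×10⁻³ / (4.75×10⁻⁵ × 1.20) = 67.5 m/s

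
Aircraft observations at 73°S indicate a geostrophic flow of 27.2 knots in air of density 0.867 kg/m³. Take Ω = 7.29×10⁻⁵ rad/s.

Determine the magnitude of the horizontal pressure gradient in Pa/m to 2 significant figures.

1.7×10⁻³ Pa/m

Coriolis parameter at 73°S:
f = 2Ω sin φ = 2 × 7.29×10⁻⁵ × sin 73° = 1.39×10⁻⁴ s⁻¹
Wind speed in SI: 27.2 knots = 14.0 m/s
Geostrophic balance rearranged: |∂P/∂n| = f ρ V_g
|∂P/∂n| = 1.39×10⁻⁴ × 0.867 × 14.0 = 1.69×10⁻³ Pa/m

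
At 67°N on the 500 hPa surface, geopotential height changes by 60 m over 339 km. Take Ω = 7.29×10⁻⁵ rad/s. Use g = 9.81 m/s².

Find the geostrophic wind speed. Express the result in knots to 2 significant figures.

25 knots

Coriolis parameter at 67°N:
f = 2Ω sin φ = 2 × 7.29×10⁻⁵ × sin 67° = 1.34×10⁻⁴ s⁻¹
Height gradient: |∂Z/∂n| = 60 m / 339000 m = 1.77×10⁻⁴
On a pressure surface, geostrophic balance gives V_g = (g/f)|∂Z/∂n|:
V_g = 9.81 × 1.77×10⁻⁴ / 1.34×10⁻⁴ = 12.9 m/s
Converting: 12.9 m/s × 1.944 = 25 knots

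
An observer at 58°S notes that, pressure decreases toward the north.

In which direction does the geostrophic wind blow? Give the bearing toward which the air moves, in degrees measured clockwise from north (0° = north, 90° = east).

The pressure-gradient force points toward the north (bearing 000°).
Geostrophic balance: in the Southern Hemisphere the Coriolis force deflects motion to the left, so the geostrophic wind blows 90° to the left of the pressure-gradient force (low pressure on the right).
Rotating 000° by 90° counterclockwise gives 270° — the wind blows toward the west.

270°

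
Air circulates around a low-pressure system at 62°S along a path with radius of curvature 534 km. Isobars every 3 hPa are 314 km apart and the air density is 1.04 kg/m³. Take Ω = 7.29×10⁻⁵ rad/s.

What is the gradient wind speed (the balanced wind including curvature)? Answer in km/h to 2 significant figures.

Coriolis parameter at 62°S:
f = 2Ω sin φ = 2 × 7.29×10⁻⁵ × sin 62° = 1.29×10⁻⁴ s⁻¹
Pressure gradient: |∂P/∂n| = 300 Pa / 314000 m = 9.55×10⁻⁴ Pa/m
Geostrophic speed: V_g = |∂P/∂n|/(fρ) = 9.55×10⁻⁴/(1.29×10⁻⁴ × 1.04) = 7.14 m/s
Around a low, centrifugal force acts outward with Coriolis, so pressure-gradient force balances both:
(1/ρ)|∂P/∂n| = fV + V²/R  →  V² + fR·V − fR·V_g = 0
With fR = 1.29×10⁻⁴ × 534×10³ m = 68.7 m/s:
V = [−fR + √((fR)² + 4 fR V_g)]/2 = [−68.7 + √(68.7² + 4×68.7×7.14)]/2 = 6.52 m/s
Subgeostrophic (V < V_g = 7.14 m/s), as expected around a low.
Converting: 6.52 m/s × 3.6 = 23 km/h

23 km/h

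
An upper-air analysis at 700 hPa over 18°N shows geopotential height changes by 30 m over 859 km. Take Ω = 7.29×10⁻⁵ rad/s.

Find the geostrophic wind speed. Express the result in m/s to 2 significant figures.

7.6 m/s

Coriolis parameter at 18°N:
f = 2Ω sin φ = 2 × 7.29×10⁻⁵ × sin 18° = 4.51×10⁻⁵ s⁻¹
Height gradient: |∂Z/∂n| = 30 m / 859000 m = 3.49×10⁻⁵
On a pressure surface, geostrophic balance gives V_g = (g/f)|∂Z/∂n|:
V_g = 9.81 × 3.49×10⁻⁵ / 4.51×10⁻⁵ = 7.60 m/s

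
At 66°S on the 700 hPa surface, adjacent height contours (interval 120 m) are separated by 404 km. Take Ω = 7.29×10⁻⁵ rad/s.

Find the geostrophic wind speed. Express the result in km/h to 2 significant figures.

79 km/h

Coriolis parameter at 66°S:
f = 2Ω sin φ = 2 × 7.29×10⁻⁵ × sin 66° = 1.33×10⁻⁴ s⁻¹
Height gradient: |∂Z/∂n| = 120 m / 404000 m = 2.97×10⁻⁴
On a pressure surface, geostrophic balance gives V_g = (g/f)|∂Z/∂n|:
V_g = 9.81 × 2.97×10⁻⁴ / 1.33×10⁻⁴ = 21.9 m/s
Converting: 21.9 m/s × 3.6 = 79 km/h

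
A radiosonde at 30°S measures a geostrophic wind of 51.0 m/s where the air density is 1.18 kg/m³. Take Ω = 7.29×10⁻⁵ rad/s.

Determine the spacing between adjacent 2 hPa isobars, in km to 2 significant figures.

46 km

Coriolis parameter at 30°S:
f = 2Ω sin φ = 2 × 7.29×10⁻⁵ × sin 30° = 7.29×10⁻⁵ s⁻¹
Geostrophic balance rearranged: |∂P/∂n| = f ρ V_g
|∂P/∂n| = 7.29×10⁻⁵ × 1.18 × 51.0 = 4.39×10⁻³ Pa/m
Isobar spacing: Δn = ΔP/|∂P/∂n| = 200 Pa / 4.39×10⁻³ Pa/m = 45588 m ≈ 46 km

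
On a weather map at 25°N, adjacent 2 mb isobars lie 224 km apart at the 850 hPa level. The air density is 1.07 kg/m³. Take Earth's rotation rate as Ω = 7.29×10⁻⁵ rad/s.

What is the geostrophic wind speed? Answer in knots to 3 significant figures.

26.3 knots

Coriolis parameter at 25°N:
f = 2Ω sin φ = 2 × 7.29×10⁻⁵ × sin 25° = 6.16×10⁻⁵ s⁻¹
Pressure gradient: |∂P/∂n| = 200 Pa / 224000 m = 8.93×10⁻⁴ Pa/m
Geostrophic balance (pressure-gradient force = Coriolis force):
V_g = (1/(fρ)) |∂P/∂n| = 8.93×10⁻⁴ / (6.16×10⁻⁵ × 1.07) = 13.5 m/s
Converting: 13.5 m/s × 1.944 = 26.3 knots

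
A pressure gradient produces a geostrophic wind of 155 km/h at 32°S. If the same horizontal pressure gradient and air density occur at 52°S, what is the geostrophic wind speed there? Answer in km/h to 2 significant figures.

With the same pressure gradient and density, V_g ∝ 1/f ∝ 1/sin φ.
V₂ = V₁ · sin φ₁ / sin φ₂ = 155 × sin 32° / sin 52°
V₂ = 155 × 0.5299/0.7880 = 100 km/h

100 km/h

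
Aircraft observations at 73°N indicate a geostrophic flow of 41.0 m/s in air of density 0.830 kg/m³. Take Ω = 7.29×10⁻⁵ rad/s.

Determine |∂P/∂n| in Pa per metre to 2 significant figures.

4.7×10⁻³ Pa/m

Coriolis parameter at 73°N:
f = 2Ω sin φ = 2 × 7.29×10⁻⁵ × sin 73° = 1.39×10⁻⁴ s⁻¹
Geostrophic balance rearranged: |∂P/∂n| = f ρ V_g
|∂P/∂n| = 1.39×10⁻⁴ × 0.830 × 41.0 = 4.74×10⁻³ Pa/m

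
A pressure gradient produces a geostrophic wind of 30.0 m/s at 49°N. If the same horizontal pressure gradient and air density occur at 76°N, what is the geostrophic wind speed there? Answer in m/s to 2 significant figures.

23 m/s

With the same pressure gradient and density, V_g ∝ 1/f ∝ 1/sin φ.
V₂ = V₁ · sin φ₁ / sin φ₂ = 30.0 × sin 49° / sin 76°
V₂ = 30.0 × 0.7547/0.9703 = 23 m/s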